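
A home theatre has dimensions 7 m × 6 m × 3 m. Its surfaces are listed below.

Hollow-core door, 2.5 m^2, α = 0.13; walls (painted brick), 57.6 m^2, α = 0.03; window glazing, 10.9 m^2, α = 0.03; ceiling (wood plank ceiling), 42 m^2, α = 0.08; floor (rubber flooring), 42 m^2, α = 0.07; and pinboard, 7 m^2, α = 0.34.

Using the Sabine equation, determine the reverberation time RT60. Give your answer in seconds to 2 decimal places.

1.83 sec

Summing Sᵢαᵢ: 0.325 + 1.728 + 0.327 + 3.360 + 2.940 + 2.380 → A = 11.060 sabins.
Room volume: 126 m³.
Sabine: RT60 = 0.161 × 126 / 11.060 = 1.83 s.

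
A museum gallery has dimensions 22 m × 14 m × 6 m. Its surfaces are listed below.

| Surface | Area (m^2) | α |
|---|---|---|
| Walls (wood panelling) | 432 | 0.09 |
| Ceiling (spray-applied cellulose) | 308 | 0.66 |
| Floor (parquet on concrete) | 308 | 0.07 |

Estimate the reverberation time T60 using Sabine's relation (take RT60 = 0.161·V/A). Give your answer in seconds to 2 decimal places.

Summing Sᵢαᵢ: 38.880 + 203.280 + 21.560 → A = 263.720 sabins.
Room volume: 1848 m³.
Sabine: RT60 = 0.161 × 1848 / 263.720 = 1.13 s.

1.13 s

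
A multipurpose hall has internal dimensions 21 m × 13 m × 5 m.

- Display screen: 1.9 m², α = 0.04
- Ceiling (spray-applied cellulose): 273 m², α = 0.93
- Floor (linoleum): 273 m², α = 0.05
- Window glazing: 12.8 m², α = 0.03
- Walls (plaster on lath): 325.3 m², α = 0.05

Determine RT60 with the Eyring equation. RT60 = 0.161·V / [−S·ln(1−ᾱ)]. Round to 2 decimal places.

0.64 sec

Total surface area S = 1.9 + 273 + 273 + 12.8 + 325.3 = 886.0 m².
Absorption A = 1.9·0.04 + 273·0.93 + 273·0.05 + 12.8·0.03 + 325.3·0.05 = 284.265 sabins.
Mean coefficient ᾱ = A/S = 0.3208.
−S·ln(1−ᾱ) = −886.0 × ln(1 − 0.3208) = 342.740.
V = 21 × 13 × 5 = 1365 m³.
T = 0.161·V/[−S·ln(1−ᾱ)] = 0.161·1365/342.740 = 0.64 s.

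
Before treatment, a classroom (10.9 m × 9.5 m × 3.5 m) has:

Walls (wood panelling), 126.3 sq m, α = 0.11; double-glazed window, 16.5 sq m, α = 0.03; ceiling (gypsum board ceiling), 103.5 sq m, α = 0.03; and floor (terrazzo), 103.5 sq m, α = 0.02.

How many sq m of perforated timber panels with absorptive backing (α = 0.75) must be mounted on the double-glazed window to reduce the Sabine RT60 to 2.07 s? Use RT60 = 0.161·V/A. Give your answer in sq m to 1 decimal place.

12.0

Equivalent absorption area: A₁ = 126.3·0.11 + 16.5·0.03 + 103.5·0.03 + 103.5·0.02 = 19.563 sq m.
Required A₂ = 0.161·362.425/2.07 = 28.189 sabins.
ΔA needed = 28.189 − 19.563 = 8.626 sabins.
Each sq m of panel replacing the double-glazed window adds (0.75 − 0.03) = 0.72 sabins.
Panel area = 8.626 / 0.72 = 12.0 sq m.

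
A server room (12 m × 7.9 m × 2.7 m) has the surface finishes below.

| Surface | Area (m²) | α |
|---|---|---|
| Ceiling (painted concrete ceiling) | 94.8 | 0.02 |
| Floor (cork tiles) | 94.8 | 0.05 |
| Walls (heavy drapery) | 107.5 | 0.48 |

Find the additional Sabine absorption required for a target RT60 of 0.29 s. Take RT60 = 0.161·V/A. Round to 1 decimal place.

83.9 sabins

Summing Sᵢαᵢ: 1.896 + 4.740 + 51.600 → A₁ = 58.236 sabins.
For T = 0.29 s, need A₂ = 0.161·V/T = 0.161·255.96/0.29 = 142.102 sabins.
Additional absorption ΔA = 142.102 − 58.236 = 83.9 sabins.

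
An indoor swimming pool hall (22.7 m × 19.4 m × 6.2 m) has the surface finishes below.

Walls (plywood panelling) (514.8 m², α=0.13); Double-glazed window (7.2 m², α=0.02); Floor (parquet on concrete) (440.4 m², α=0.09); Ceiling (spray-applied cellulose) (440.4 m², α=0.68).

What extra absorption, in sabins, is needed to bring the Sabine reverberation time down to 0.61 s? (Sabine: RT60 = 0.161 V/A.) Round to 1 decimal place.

Equivalent absorption area: A₁ = 514.8×0.13 + 7.2×0.02 + 440.4×0.09 + 440.4×0.68 = 406.176 m².
Target A₂ = 0.161·2730.356/0.61 = 720.635 sabins (V = 2730.356 m³).
ΔA = A₂ − A₁ = 720.635 − 406.176 = 314.5 sabins.

314.5 sabins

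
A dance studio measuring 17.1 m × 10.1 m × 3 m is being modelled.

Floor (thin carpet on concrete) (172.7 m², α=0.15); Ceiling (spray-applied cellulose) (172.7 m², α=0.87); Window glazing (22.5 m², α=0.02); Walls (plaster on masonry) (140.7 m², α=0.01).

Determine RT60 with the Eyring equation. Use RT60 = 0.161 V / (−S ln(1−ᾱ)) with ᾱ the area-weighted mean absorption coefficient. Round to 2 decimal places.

0.38 s

S = Σ Sᵢ = 508.6 m².
Absorption A = 172.7·0.15 + 172.7·0.87 + 22.5·0.02 + 140.7·0.01 = 178.011 sabins.
Mean coefficient ᾱ = A/S = 0.3500.
Eyring denominator: −S ln(1−ᾱ) = 219.096.
V = 17.1 × 10.1 × 3 = 518.13 m³.
RT60 = 0.161 × 518.13 / 219.096 = 0.38 s.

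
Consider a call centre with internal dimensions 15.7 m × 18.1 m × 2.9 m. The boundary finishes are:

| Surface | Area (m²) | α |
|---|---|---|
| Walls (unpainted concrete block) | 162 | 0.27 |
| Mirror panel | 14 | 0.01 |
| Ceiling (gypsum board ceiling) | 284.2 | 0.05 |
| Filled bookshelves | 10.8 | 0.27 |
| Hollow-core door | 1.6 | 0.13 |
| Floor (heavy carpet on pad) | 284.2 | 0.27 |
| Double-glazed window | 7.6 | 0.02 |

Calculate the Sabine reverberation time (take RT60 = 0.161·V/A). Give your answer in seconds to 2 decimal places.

0.96 seconds

A = Σ Sᵢαᵢ = 162*0.27 + 14*0.01 + 284.2*0.05 + 10.8*0.27 + 1.6*0.13 + 284.2*0.27 + 7.6*0.02 = 138.100 sabins.
Room volume: 824.093 m³.
T = 0.161 V/A = 0.161·824.093/138.100 = 0.96 s.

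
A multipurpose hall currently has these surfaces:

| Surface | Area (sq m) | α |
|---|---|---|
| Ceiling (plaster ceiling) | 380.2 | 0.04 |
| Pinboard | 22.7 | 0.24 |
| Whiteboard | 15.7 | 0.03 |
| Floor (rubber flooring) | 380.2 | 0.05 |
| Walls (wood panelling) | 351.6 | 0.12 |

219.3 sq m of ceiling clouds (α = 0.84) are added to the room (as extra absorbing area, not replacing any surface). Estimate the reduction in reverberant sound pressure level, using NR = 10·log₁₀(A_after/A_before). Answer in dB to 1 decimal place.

A_before = Σ Sᵢαᵢ = 380.2*0.04 + 22.7*0.24 + 15.7*0.03 + 380.2*0.05 + 351.6*0.12 = 82.329 sabins.
Added absorption = 219.3 × 0.84 = 184.212 sabins.
A_after = 82.329 + 184.212 = 266.541 sabins.
NR = 10·log₁₀(266.541/82.329) = 5.1 dB.

5.1 dB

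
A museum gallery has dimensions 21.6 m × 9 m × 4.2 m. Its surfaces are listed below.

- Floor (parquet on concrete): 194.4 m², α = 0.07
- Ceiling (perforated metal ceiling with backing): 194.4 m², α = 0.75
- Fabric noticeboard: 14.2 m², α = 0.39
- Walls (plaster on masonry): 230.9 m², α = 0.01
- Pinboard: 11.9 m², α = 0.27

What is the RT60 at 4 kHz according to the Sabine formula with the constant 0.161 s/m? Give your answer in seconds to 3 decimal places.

Summing Sᵢαᵢ: 13.608 + 145.800 + 5.538 + 2.309 + 3.213 → A = 170.468 sabins.
V = 21.6·9·4.2 = 816.48 m³.
RT60 = 0.161 · V / A = 0.161 × 816.48 / 170.468 = 0.771 s.

0.771 sec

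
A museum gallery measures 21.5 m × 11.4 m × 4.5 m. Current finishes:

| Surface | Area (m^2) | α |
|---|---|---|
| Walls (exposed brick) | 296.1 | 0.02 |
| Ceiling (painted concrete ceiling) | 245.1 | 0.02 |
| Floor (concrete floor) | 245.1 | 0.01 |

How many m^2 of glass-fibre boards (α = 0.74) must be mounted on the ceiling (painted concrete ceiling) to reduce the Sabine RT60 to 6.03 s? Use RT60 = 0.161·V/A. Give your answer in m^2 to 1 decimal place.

22.5

Total absorption A₁ = 296.1*0.02 + 245.1*0.02 + 245.1*0.01
  = 5.922 + 4.902 + 2.451 = 13.275 m^2 sabins.
V = 1102.95 m³. Target absorption A₂ = 0.161 × 1102.95 / 6.03 = 29.449 sabins.
ΔA needed = 29.449 − 13.275 = 16.174 sabins.
Net gain per m^2: Δα = 0.74 − 0.02 = 0.72.
Panel area = 16.174 / 0.72 = 22.5 m^2.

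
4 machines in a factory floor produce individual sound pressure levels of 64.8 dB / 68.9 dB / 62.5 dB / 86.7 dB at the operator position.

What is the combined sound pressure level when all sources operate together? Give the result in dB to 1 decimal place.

Converting to relative power and adding: 10^(64.8/10) + 10^(68.9/10) + 10^(62.5/10) + 10^(86.7/10) = 4.803e+08.
Back to dB: 10·log₁₀ Σ = 86.8 dB.

86.8 dB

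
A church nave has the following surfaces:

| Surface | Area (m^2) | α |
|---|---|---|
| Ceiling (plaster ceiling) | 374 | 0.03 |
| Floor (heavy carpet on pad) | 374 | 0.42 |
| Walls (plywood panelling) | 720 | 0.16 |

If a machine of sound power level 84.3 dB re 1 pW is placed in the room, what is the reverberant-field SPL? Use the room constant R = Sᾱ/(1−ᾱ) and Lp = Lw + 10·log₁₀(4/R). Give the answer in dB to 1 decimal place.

64.9 dB

Σ(Sᵢαᵢ) = 374×0.03 + 374×0.42 + 720×0.16 = 283.500; total area S = 1468.0 m^2.
ᾱ = 0.1931, so room constant R = A/(1−ᾱ) = 351.345 m^2.
Lp = Lw + 10 log₁₀(4/R) = 84.3 -19.44 = 64.9 dB.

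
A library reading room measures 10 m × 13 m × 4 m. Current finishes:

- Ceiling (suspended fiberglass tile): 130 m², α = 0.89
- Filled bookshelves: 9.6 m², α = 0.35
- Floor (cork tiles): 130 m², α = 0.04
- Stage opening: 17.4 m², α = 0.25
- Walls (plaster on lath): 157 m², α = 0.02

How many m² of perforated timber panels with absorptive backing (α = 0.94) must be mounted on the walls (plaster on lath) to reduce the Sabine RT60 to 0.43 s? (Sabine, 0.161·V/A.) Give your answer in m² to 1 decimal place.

A₁ = Σ Sᵢαᵢ = 130×0.89 + 9.6×0.35 + 130×0.04 + 17.4×0.25 + 157×0.02 = 131.750 sabins.
V = 520 m³. Target absorption A₂ = 0.161 × 520 / 0.43 = 194.698 sabins.
Absorption to add: 194.698 − 131.750 = 62.948 sabins.
Net gain per m²: Δα = 0.94 − 0.02 = 0.92.
Area = ΔA/Δα = 62.948/0.92 = 68.4 m².

68.4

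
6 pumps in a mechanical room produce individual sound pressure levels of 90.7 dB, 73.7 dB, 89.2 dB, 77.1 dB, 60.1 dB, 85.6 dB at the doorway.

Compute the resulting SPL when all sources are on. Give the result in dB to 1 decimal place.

Sum in the linear (power) domain: Σ 10^(Lᵢ/10) = 10^(90.7/10) + 10^(73.7/10) + 10^(89.2/10) + 10^(77.1/10) + 10^(60.1/10) + 10^(85.6/10) = 2.445e+09.
Combined level = 10 log₁₀(2.445e+09) = 93.9 dB.

93.9 dB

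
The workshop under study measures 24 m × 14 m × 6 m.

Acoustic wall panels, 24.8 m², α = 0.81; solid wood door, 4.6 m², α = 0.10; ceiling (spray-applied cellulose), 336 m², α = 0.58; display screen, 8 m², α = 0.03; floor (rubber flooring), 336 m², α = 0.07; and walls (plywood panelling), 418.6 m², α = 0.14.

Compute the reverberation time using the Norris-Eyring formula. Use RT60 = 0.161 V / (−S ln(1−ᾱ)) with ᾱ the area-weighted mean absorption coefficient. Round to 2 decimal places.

Total surface area S = 24.8 + 4.6 + 336 + 8 + 336 + 418.6 = 1128.0 m².
Σ(Sᵢαᵢ) = 24.8·0.81 + 4.6·0.10 + 336·0.58 + 8·0.03 + 336·0.07 + 418.6·0.14 = 297.792.
ᾱ = 297.792 / 1128.0 = 0.2640.
Eyring denominator: −S ln(1−ᾱ) = 345.760.
V = 24 × 14 × 6 = 2016 m³.
RT60 = 0.161 × 2016 / 345.760 = 0.94 s.

0.94 s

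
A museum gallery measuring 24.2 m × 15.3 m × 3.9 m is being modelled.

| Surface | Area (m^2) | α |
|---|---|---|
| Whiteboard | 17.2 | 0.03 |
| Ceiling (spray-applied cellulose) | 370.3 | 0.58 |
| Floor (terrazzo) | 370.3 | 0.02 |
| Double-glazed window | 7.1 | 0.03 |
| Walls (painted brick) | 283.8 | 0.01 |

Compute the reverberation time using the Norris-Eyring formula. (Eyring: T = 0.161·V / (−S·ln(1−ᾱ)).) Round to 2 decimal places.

0.91 s

S = Σ Sᵢ = 1048.7 m^2.
Absorption A = 17.2×0.03 + 370.3×0.58 + 370.3×0.02 + 7.1×0.03 + 283.8×0.01 = 225.747 sabins.
Mean coefficient ᾱ = A/S = 0.2153.
Eyring denominator: −S ln(1−ᾱ) = 254.261.
V = 24.2 × 15.3 × 3.9 = 1444.014 m³.
RT60 = 0.161 × 1444.014 / 254.261 = 0.91 s.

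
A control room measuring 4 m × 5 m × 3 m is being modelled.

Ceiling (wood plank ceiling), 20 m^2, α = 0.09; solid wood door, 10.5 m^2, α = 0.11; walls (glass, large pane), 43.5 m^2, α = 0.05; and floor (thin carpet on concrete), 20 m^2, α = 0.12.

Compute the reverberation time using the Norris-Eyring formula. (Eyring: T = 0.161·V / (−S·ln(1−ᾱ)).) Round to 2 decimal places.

1.23 s

Total surface area S = 20 + 10.5 + 43.5 + 20 = 94.0 m^2.
Absorption A = 20·0.09 + 10.5·0.11 + 43.5·0.05 + 20·0.12 = 7.530 sabins.
Mean coefficient ᾱ = A/S = 0.0801.
−S·ln(1−ᾱ) = −94.0 × ln(1 − 0.0801) = 7.848.
V = 4 × 5 × 3 = 60 m³.
RT60 = 0.161 × 60 / 7.848 = 1.23 s.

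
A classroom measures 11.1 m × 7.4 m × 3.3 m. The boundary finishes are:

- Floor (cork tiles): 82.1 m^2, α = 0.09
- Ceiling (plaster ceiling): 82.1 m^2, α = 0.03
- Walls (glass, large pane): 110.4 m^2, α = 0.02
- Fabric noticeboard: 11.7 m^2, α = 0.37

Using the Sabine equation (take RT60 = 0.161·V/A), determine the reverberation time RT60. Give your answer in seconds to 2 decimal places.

2.66 seconds

Total absorption A = 82.1×0.09 + 82.1×0.03 + 110.4×0.02 + 11.7×0.37
  = 7.389 + 2.463 + 2.208 + 4.329 = 16.389 m^2 sabins.
Volume V = 11.1 × 7.4 × 3.3 = 271.062 m³.
Sabine: RT60 = 0.161 × 271.062 / 16.389 = 2.66 s.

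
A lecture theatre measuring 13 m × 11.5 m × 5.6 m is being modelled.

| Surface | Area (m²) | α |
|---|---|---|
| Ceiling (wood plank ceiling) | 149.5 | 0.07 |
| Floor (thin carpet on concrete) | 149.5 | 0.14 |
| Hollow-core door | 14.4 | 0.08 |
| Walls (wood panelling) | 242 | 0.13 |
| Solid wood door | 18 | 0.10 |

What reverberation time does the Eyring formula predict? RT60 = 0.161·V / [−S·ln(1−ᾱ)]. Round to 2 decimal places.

S = Σ Sᵢ = 573.4 m².
Σ(Sᵢαᵢ) = 149.5·0.07 + 149.5·0.14 + 14.4·0.08 + 242·0.13 + 18·0.10 = 65.807.
ᾱ = 65.807 / 573.4 = 0.1148.
Eyring denominator: −S ln(1−ᾱ) = 69.921.
V = 13 × 11.5 × 5.6 = 837.2 m³.
T = 0.161·V/[−S·ln(1−ᾱ)] = 0.161·837.2/69.921 = 1.93 s.

1.93 seconds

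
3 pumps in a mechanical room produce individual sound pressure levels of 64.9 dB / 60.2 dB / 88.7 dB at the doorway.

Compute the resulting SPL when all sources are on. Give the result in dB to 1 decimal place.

88.7 dB

Sum in the linear (power) domain: Σ 10^(Lᵢ/10) = 10^(64.9/10) + 10^(60.2/10) + 10^(88.7/10) = 7.454e+08.
Back to dB: 10·log₁₀ Σ = 88.7 dB.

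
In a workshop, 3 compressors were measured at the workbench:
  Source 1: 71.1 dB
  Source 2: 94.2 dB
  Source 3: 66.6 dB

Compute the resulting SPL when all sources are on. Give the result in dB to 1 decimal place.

Sum in the linear (power) domain: Σ 10^(Lᵢ/10) = 10^(71.1/10) + 10^(94.2/10) + 10^(66.6/10) = 2.648e+09.
Back to dB: 10·log₁₀ Σ = 94.2 dB.

94.2 dB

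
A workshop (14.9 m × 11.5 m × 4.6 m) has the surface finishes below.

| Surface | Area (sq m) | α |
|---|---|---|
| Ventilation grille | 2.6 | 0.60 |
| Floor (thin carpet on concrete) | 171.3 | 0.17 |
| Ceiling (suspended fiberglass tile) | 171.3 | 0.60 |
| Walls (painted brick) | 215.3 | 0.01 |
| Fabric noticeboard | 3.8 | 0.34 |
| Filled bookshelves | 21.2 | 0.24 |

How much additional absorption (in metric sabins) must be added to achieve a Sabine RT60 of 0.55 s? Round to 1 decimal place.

Summing Sᵢαᵢ: 1.560 + 29.121 + 102.780 + 2.153 + 1.292 + 5.088 → A₁ = 141.994 sabins.
For T = 0.55 s, need A₂ = 0.161·V/T = 0.161·788.21/0.55 = 230.731 sabins.
ΔA = A₂ − A₁ = 230.731 − 141.994 = 88.7 sabins.

88.7 sabins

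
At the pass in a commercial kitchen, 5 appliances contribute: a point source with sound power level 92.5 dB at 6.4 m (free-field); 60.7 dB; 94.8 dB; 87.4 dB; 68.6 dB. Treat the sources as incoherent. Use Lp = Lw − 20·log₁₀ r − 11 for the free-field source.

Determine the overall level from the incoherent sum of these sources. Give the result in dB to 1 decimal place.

95.5 dB

Source at 6.4 m: Lp = 92.5 − 20·log₁₀(6.4) − 11 = 65.4 dB.
Sum in the linear (power) domain: Σ 10^(Lᵢ/10) = 10^(65.4/10) + 10^(60.7/10) + 10^(94.8/10) + 10^(87.4/10) + 10^(68.6/10) = 3.581e+09.
Combined level = 10 log₁₀(3.581e+09) = 95.5 dB.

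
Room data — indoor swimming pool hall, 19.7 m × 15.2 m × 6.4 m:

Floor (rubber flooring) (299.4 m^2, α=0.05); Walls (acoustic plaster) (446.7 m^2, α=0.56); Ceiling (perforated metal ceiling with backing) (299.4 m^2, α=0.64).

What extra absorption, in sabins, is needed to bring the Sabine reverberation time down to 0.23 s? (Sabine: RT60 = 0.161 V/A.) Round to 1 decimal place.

A₁ = Σ Sᵢαᵢ = 299.4*0.05 + 446.7*0.56 + 299.4*0.64 = 456.738 sabins.
Target A₂ = 0.161·1916.416/0.23 = 1341.491 sabins (V = 1916.416 m³).
ΔA = A₂ − A₁ = 1341.491 − 456.738 = 884.8 sabins.

884.8 sabins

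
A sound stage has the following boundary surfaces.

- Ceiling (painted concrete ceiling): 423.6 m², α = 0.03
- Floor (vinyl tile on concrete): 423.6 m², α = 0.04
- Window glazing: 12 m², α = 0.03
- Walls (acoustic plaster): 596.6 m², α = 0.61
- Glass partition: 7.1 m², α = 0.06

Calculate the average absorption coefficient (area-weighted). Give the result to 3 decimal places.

S = Σ Sᵢ = 423.6 + 423.6 + 12 + 596.6 + 7.1 = 1462.9 m².
Σ(Sᵢαᵢ) = 423.6*0.03 + 423.6*0.04 + 12*0.03 + 596.6*0.61 + 7.1*0.06 = 394.364.
ᾱ = 394.364 / 1462.9 = 0.270.

0.270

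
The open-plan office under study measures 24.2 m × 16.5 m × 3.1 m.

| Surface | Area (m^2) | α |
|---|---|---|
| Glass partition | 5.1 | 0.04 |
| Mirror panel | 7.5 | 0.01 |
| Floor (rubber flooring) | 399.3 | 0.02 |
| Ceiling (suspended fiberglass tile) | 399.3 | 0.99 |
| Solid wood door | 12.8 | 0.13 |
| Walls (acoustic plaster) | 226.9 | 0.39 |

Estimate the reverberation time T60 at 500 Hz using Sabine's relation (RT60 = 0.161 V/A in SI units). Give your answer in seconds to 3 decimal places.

Total absorption A = 5.1*0.04 + 7.5*0.01 + 399.3*0.02 + 399.3*0.99 + 12.8*0.13 + 226.9*0.39
  = 0.204 + 0.075 + 7.986 + 395.307 + 1.664 + 88.491 = 493.727 m^2 sabins.
V = 24.2·16.5·3.1 = 1237.83 m³.
RT60 = 0.161 · V / A = 0.161 × 1237.83 / 493.727 = 0.404 s.

0.404 s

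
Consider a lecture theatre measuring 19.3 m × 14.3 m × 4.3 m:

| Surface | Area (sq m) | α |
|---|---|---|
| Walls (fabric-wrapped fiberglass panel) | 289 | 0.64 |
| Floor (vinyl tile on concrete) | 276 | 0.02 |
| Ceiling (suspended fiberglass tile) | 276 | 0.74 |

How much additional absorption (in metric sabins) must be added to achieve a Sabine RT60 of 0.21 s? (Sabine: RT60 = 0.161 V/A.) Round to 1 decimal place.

Summing Sᵢαᵢ: 184.960 + 5.520 + 204.240 → A₁ = 394.720 sabins.
For T = 0.21 s, need A₂ = 0.161·V/T = 0.161·1186.757/0.21 = 909.847 sabins.
Additional absorption ΔA = 909.847 − 394.720 = 515.1 sabins.

515.1 sabins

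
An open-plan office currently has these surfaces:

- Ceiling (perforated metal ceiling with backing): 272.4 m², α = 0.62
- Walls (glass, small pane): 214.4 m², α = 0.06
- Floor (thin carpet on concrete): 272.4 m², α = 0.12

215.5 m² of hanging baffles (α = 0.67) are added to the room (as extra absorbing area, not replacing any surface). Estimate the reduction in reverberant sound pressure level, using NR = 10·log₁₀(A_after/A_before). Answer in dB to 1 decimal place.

2.2 dB

A_before = Σ Sᵢαᵢ = 272.4×0.62 + 214.4×0.06 + 272.4×0.12 = 214.440 sabins.
Treatment contributes 215.5·0.67 = 144.385 sabins.
New total A_after = 358.825 sabins.
NR = 10·log₁₀(358.825/214.440) = 2.2 dB.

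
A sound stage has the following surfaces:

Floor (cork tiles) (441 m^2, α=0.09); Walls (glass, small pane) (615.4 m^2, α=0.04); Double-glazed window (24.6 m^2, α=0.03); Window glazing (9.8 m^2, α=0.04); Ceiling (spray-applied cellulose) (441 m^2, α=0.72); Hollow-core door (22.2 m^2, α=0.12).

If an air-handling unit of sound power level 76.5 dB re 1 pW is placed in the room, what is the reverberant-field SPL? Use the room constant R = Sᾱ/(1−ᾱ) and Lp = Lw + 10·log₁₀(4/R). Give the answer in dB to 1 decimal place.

Σ(Sᵢαᵢ) = 441·0.09 + 615.4·0.04 + 24.6·0.03 + 9.8·0.04 + 441·0.72 + 22.2·0.12 = 385.620; total area S = 1554.0 m^2.
ᾱ = 385.620/1554.0 = 0.2481; R = Sᾱ/(1−ᾱ) = 385.620/(1−0.2481) = 512.861 m^2.
Lp = 76.5 + 10·log₁₀(4/512.861) = 76.5 + (-21.08) = 55.4 dB.

55.4 dB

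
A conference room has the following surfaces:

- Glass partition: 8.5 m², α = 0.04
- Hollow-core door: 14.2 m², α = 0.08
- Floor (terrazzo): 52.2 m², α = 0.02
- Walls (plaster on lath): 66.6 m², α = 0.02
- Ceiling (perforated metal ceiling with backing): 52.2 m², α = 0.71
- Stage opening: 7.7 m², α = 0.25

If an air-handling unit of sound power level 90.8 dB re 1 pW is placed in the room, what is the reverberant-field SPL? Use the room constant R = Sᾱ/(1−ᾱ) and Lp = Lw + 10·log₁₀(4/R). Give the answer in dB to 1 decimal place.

Σ(Sᵢαᵢ) = 8.5×0.04 + 14.2×0.08 + 52.2×0.02 + 66.6×0.02 + 52.2×0.71 + 7.7×0.25 = 42.839; total area S = 201.4 m².
ᾱ = 42.839/201.4 = 0.2127; R = Sᾱ/(1−ᾱ) = 42.839/(1−0.2127) = 54.413 m².
Lp = 90.8 + 10·log₁₀(4/54.413) = 90.8 + (-11.34) = 79.5 dB.

79.5 dB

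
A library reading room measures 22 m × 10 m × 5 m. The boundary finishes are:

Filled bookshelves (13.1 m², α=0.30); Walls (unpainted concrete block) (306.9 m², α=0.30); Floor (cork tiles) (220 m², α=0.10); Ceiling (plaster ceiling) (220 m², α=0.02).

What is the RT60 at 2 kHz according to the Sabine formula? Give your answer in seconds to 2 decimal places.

1.45 sec

A = Σ Sᵢαᵢ = 13.1*0.30 + 306.9*0.30 + 220*0.10 + 220*0.02 = 122.400 sabins.
V = 22·10·5 = 1100 m³.
Sabine: RT60 = 0.161 × 1100 / 122.400 = 1.45 s.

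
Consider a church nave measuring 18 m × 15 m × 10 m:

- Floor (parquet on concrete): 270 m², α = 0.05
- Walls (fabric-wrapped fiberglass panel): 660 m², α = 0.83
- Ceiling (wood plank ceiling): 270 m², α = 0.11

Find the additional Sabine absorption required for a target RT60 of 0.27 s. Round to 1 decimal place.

Equivalent absorption area: A₁ = 270·0.05 + 660·0.83 + 270·0.11 = 591.000 m².
Target A₂ = 0.161·2700/0.27 = 1610.000 sabins (V = 2700 m³).
ΔA = A₂ − A₁ = 1610.000 − 591.000 = 1019.0 sabins.

1019.0 sabins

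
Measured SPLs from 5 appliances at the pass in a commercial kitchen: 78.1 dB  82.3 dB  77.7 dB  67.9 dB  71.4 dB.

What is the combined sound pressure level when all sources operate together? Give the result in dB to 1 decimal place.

85.0 dB

Σ 10^(Lᵢ/10) = 3.132e+08.
Combined level = 10 log₁₀(3.132e+08) = 85.0 dB.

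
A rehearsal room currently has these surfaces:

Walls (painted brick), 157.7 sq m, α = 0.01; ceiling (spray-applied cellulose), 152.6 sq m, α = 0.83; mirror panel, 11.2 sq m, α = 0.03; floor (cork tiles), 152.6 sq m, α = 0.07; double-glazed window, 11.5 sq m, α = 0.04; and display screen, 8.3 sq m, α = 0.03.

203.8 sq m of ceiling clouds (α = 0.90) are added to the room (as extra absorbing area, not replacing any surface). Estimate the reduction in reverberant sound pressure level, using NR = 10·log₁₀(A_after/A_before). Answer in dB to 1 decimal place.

Summing Sᵢαᵢ: 1.577 + 126.658 + 0.336 + 10.682 + 0.460 + 0.249 → A_before = 139.962 sabins.
Treatment contributes 203.8·0.90 = 183.420 sabins.
A_after = 139.962 + 183.420 = 323.382 sabins.
Reduction = 10 log₁₀(A_after/A_before) = 10 log₁₀(2.3105) = 3.6 dB.

3.6 dB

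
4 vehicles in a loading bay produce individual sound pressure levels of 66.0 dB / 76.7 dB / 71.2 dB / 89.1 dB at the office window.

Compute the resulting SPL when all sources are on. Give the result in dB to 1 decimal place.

89.4 dB

Converting to relative power and adding: 10^(66.0/10) + 10^(76.7/10) + 10^(71.2/10) + 10^(89.1/10) = 8.768e+08.
Back to dB: 10·log₁₀ Σ = 89.4 dB.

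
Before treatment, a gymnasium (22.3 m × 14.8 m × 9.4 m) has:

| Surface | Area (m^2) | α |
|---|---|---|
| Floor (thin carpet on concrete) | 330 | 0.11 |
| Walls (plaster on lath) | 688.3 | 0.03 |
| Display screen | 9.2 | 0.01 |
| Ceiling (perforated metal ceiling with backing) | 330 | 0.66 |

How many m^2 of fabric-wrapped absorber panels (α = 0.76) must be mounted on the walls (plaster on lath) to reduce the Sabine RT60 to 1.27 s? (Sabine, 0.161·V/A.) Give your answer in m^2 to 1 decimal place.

162.3

A₁ = Σ Sᵢαᵢ = 330·0.11 + 688.3·0.03 + 9.2·0.01 + 330·0.66 = 274.841 sabins.
V = 3102.376 m³. Target absorption A₂ = 0.161 × 3102.376 / 1.27 = 393.293 sabins.
Absorption to add: 393.293 − 274.841 = 118.452 sabins.
Each m^2 of panel replacing the walls (plaster on lath) adds (0.76 − 0.03) = 0.73 sabins.
Area = ΔA/Δα = 118.452/0.73 = 162.3 m^2.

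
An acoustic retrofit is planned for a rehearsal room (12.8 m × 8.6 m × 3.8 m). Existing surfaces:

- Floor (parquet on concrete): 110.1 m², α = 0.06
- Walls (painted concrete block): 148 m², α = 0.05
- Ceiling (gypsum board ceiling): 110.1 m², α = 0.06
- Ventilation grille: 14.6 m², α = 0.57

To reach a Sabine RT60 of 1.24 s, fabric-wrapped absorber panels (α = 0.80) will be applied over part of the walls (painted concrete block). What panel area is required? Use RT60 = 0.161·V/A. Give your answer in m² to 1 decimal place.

33.8

Summing Sᵢαᵢ: 6.606 + 7.400 + 6.606 + 8.322 → A₁ = 28.934 sabins.
V = 418.304 m³. Target absorption A₂ = 0.161 × 418.304 / 1.24 = 54.312 sabins.
ΔA needed = 54.312 − 28.934 = 25.378 sabins.
Net gain per m²: Δα = 0.80 − 0.05 = 0.75.
Area = ΔA/Δα = 25.378/0.75 = 33.8 m².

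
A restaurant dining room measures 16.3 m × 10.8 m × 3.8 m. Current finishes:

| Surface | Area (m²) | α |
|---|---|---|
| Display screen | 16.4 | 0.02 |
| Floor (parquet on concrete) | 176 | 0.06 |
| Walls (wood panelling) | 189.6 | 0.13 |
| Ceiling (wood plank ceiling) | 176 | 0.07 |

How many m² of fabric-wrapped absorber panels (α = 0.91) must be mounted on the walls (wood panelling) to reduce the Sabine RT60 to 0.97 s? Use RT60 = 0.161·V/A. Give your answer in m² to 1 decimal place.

A₁ = Σ Sᵢαᵢ = 16.4·0.02 + 176·0.06 + 189.6·0.13 + 176·0.07 = 47.856 sabins.
Required A₂ = 0.161·668.952/0.97 = 111.032 sabins.
ΔA needed = 111.032 − 47.856 = 63.176 sabins.
Each m² of panel replacing the walls (wood panelling) adds (0.91 − 0.13) = 0.78 sabins.
Panel area = 63.176 / 0.78 = 81.0 m².

81.0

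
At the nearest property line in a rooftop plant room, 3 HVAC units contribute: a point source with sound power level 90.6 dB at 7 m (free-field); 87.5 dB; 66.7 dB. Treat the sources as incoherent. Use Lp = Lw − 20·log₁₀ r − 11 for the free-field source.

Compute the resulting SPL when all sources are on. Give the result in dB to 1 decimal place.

Source at 7 m: Lp = 90.6 − 20·log₁₀(7) − 11 = 62.7 dB.
Σ 10^(Lᵢ/10) = 5.689e+08.
L_total = 10·log₁₀(5.689e+08) = 87.6 dB.

87.6 dB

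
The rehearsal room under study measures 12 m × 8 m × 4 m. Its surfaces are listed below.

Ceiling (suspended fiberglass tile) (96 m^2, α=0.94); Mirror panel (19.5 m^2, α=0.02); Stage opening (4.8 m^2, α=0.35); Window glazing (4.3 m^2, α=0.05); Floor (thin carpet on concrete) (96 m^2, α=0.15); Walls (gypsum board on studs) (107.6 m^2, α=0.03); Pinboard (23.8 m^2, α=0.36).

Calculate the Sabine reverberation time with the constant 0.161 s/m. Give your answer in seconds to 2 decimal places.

0.52 sec

Equivalent absorption area: A = 96·0.94 + 19.5·0.02 + 4.8·0.35 + 4.3·0.05 + 96·0.15 + 107.6·0.03 + 23.8·0.36 = 118.721 m^2.
Room volume: 384 m³.
RT60 = 0.161 · V / A = 0.161 × 384 / 118.721 = 0.52 s.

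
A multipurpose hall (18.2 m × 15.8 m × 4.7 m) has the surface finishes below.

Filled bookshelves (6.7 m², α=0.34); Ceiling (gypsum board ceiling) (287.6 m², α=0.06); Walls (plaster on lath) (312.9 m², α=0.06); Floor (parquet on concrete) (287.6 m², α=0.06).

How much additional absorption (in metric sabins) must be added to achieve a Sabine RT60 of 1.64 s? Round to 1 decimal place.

Total absorption A₁ = 6.7×0.34 + 287.6×0.06 + 312.9×0.06 + 287.6×0.06
  = 2.278 + 17.256 + 18.774 + 17.256 = 55.564 m² sabins.
Target A₂ = 0.161·1351.532/1.64 = 132.681 sabins (V = 1351.532 m³).
Additional absorption ΔA = 132.681 − 55.564 = 77.1 sabins.

77.1 sabins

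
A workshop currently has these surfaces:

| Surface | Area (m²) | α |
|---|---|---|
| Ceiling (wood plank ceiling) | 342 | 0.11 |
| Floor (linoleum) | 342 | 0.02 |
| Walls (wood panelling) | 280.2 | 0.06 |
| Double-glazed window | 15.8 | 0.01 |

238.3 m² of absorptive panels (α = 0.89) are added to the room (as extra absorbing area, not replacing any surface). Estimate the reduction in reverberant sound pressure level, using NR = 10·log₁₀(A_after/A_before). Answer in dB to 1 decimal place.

6.5 dB

Summing Sᵢαᵢ: 37.620 + 6.840 + 16.812 + 0.158 → A_before = 61.430 sabins.
Added absorption = 238.3 × 0.89 = 212.087 sabins.
New total A_after = 273.517 sabins.
Reduction = 10 log₁₀(A_after/A_before) = 10 log₁₀(4.4525) = 6.5 dB.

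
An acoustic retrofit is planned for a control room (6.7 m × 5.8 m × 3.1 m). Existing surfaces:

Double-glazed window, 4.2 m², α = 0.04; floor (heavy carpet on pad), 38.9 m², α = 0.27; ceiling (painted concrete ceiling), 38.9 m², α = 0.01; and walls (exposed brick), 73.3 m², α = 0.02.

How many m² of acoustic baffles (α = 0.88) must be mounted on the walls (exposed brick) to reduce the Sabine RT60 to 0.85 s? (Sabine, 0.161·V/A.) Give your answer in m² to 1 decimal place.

Total absorption A₁ = 4.2×0.04 + 38.9×0.27 + 38.9×0.01 + 73.3×0.02
  = 0.168 + 10.503 + 0.389 + 1.466 = 12.526 m² sabins.
Required A₂ = 0.161·120.466/0.85 = 22.818 sabins.
Absorption to add: 22.818 − 12.526 = 10.292 sabins.
Net gain per m²: Δα = 0.88 − 0.02 = 0.86.
Area = ΔA/Δα = 10.292/0.86 = 12.0 m².

12.0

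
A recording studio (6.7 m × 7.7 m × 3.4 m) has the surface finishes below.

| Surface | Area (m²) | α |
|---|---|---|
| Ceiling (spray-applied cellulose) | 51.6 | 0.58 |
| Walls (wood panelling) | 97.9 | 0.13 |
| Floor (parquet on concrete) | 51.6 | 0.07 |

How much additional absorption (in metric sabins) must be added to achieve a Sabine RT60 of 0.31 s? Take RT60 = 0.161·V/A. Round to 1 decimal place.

44.8 sabins

Equivalent absorption area: A₁ = 51.6*0.58 + 97.9*0.13 + 51.6*0.07 = 46.267 m².
V = 175.406 m³. Required absorption A₂ = 0.161 × 175.406 / 0.31 = 91.098 sabins.
Shortfall: 91.098 − 46.267 = 44.8 sabins.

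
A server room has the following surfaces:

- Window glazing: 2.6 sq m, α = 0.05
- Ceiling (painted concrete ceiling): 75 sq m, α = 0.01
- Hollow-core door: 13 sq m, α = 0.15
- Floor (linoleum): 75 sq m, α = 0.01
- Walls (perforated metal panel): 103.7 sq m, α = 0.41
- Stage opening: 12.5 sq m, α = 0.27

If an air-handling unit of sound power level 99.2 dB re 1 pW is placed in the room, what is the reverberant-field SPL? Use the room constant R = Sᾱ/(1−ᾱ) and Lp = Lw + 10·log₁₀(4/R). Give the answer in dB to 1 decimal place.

87.4 dB

Σ(Sᵢαᵢ) = 2.6·0.05 + 75·0.01 + 13·0.15 + 75·0.01 + 103.7·0.41 + 12.5·0.27 = 49.472; total area S = 281.8 sq m.
ᾱ = 49.472/281.8 = 0.1756; R = Sᾱ/(1−ᾱ) = 49.472/(1−0.1756) = 60.010 sq m.
Lp = 99.2 + 10·log₁₀(4/60.010) = 99.2 + (-11.76) = 87.4 dB.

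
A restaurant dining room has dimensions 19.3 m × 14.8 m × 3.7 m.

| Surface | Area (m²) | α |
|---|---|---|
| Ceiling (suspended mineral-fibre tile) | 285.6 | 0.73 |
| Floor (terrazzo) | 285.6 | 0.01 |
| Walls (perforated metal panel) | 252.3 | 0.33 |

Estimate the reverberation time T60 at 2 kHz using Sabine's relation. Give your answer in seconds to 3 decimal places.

Summing Sᵢαᵢ: 208.488 + 2.856 + 83.259 → A = 294.603 sabins.
Volume V = 19.3 × 14.8 × 3.7 = 1056.868 m³.
RT60 = 0.161 · V / A = 0.161 × 1056.868 / 294.603 = 0.578 s.

0.578 s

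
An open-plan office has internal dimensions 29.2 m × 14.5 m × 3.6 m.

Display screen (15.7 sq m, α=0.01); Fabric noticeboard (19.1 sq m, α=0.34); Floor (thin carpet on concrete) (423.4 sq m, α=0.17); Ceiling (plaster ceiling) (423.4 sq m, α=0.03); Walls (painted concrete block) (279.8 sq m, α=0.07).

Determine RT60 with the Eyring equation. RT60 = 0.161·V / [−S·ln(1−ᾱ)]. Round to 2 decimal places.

S = Σ Sᵢ = 1161.4 sq m.
Σ(Sᵢαᵢ) = 15.7×0.01 + 19.1×0.34 + 423.4×0.17 + 423.4×0.03 + 279.8×0.07 = 110.917.
ᾱ = 110.917 / 1161.4 = 0.0955.
Eyring denominator: −S ln(1−ᾱ) = 116.573.
V = 29.2 × 14.5 × 3.6 = 1524.24 m³.
RT60 = 0.161 × 1524.24 / 116.573 = 2.11 s.

2.11 s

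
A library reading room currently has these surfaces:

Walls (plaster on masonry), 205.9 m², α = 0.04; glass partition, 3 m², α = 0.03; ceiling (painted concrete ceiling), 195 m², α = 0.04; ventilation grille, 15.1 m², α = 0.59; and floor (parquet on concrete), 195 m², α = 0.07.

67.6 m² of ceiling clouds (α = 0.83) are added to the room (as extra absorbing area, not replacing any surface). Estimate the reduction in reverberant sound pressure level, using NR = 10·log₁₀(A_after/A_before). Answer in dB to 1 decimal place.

3.9 dB

Summing Sᵢαᵢ: 8.236 + 0.090 + 7.800 + 8.909 + 13.650 → A_before = 38.685 sabins.
Treatment contributes 67.6·0.83 = 56.108 sabins.
A_after = 38.685 + 56.108 = 94.793 sabins.
NR = 10·log₁₀(94.793/38.685) = 3.9 dB.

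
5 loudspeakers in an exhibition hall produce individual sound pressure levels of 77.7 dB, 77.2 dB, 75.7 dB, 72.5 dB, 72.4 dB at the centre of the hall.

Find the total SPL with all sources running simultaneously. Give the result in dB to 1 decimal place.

82.6 dB

Σ 10^(Lᵢ/10) = 1.837e+08.
Back to dB: 10·log₁₀ Σ = 82.6 dB.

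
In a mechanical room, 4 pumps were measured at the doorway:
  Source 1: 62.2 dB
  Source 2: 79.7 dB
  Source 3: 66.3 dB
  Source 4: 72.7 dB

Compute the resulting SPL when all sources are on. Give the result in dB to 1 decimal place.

80.7 dB

Sum in the linear (power) domain: Σ 10^(Lᵢ/10) = 10^(62.2/10) + 10^(79.7/10) + 10^(66.3/10) + 10^(72.7/10) = 1.179e+08.
Back to dB: 10·log₁₀ Σ = 80.7 dB.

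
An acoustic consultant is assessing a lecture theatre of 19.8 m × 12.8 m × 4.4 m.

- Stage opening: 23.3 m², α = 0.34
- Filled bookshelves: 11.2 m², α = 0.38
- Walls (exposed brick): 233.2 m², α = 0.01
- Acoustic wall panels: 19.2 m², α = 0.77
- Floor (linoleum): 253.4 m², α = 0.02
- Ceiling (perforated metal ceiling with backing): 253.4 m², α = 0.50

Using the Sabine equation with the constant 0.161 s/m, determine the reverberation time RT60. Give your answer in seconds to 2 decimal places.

1.11 s

Total absorption A = 23.3·0.34 + 11.2·0.38 + 233.2·0.01 + 19.2·0.77 + 253.4·0.02 + 253.4·0.50
  = 7.922 + 4.256 + 2.332 + 14.784 + 5.068 + 126.700 = 161.062 m² sabins.
V = 19.8·12.8·4.4 = 1115.136 m³.
Sabine: RT60 = 0.161 × 1115.136 / 161.062 = 1.11 s.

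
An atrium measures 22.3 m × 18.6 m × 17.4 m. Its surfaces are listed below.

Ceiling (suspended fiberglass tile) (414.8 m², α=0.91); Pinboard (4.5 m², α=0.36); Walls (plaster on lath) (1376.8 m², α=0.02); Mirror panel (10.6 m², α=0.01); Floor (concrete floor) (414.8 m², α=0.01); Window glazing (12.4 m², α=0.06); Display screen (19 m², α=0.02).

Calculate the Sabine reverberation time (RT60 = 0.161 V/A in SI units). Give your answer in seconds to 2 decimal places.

2.82 s

Summing Sᵢαᵢ: 377.468 + 1.620 + 27.536 + 0.106 + 4.148 + 0.744 + 0.380 → A = 412.002 sabins.
Room volume: 7217.172 m³.
T = 0.161 V/A = 0.161·7217.172/412.002 = 2.82 s.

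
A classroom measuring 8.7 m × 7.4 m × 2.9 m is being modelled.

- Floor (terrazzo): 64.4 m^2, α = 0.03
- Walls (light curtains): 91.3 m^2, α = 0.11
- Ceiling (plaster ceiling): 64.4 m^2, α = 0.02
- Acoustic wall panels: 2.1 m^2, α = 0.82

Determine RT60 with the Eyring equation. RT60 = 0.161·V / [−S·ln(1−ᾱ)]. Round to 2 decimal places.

1.94 sec

S = Σ Sᵢ = 222.2 m^2.
Absorption A = 64.4·0.03 + 91.3·0.11 + 64.4·0.02 + 2.1·0.82 = 14.985 sabins.
ᾱ = 14.985 / 222.2 = 0.0674.
Eyring denominator: −S ln(1−ᾱ) = 15.505.
V = 8.7 × 7.4 × 2.9 = 186.702 m³.
RT60 = 0.161 × 186.702 / 15.505 = 1.94 s.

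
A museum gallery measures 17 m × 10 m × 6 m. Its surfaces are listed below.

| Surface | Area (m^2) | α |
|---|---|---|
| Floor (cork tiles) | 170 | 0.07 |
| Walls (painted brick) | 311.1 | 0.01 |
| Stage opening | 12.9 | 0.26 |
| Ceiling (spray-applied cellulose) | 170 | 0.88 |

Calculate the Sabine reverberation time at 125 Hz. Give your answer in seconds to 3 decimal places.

0.978 sec

Total absorption A = 170·0.07 + 311.1·0.01 + 12.9·0.26 + 170·0.88
  = 11.900 + 3.111 + 3.354 + 149.600 = 167.965 m^2 sabins.
Room volume: 1020 m³.
RT60 = 0.161 · V / A = 0.161 × 1020 / 167.965 = 0.978 s.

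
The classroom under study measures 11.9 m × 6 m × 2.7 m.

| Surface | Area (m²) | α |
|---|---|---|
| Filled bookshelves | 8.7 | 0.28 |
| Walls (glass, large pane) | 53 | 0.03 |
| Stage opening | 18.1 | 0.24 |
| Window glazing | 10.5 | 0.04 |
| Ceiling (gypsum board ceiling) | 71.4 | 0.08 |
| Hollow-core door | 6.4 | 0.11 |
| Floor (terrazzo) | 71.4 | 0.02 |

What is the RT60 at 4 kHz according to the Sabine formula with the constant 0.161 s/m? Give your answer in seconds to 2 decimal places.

1.87 s

Total absorption A = 8.7*0.28 + 53*0.03 + 18.1*0.24 + 10.5*0.04 + 71.4*0.08 + 6.4*0.11 + 71.4*0.02
  = 2.436 + 1.590 + 4.344 + 0.420 + 5.712 + 0.704 + 1.428 = 16.634 m² sabins.
Room volume: 192.78 m³.
RT60 = 0.161 · V / A = 0.161 × 192.78 / 16.634 = 1.87 s.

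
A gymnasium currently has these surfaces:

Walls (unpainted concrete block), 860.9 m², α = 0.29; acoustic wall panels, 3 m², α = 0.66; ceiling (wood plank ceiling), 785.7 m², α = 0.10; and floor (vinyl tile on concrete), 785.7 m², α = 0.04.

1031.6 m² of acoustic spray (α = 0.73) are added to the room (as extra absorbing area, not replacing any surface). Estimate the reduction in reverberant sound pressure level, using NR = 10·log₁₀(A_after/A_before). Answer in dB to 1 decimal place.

Equivalent absorption area: A_before = 860.9*0.29 + 3*0.66 + 785.7*0.10 + 785.7*0.04 = 361.639 m².
Treatment contributes 1031.6·0.73 = 753.068 sabins.
A_after = 361.639 + 753.068 = 1114.707 sabins.
Reduction = 10 log₁₀(A_after/A_before) = 10 log₁₀(3.0824) = 4.9 dB.

4.9 dB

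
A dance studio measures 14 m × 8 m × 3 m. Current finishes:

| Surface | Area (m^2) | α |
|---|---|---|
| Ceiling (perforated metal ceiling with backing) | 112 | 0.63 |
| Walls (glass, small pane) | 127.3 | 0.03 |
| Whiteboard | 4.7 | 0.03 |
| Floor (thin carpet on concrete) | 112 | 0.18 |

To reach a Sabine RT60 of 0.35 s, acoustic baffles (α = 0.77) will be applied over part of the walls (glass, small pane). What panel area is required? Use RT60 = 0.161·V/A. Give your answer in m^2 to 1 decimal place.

80.9

Summing Sᵢαᵢ: 70.560 + 3.819 + 0.141 + 20.160 → A₁ = 94.680 sabins.
V = 336 m³. Target absorption A₂ = 0.161 × 336 / 0.35 = 154.560 sabins.
ΔA needed = 154.560 − 94.680 = 59.880 sabins.
Each m^2 of panel replacing the walls (glass, small pane) adds (0.77 − 0.03) = 0.74 sabins.
Area = ΔA/Δα = 59.880/0.74 = 80.9 m^2.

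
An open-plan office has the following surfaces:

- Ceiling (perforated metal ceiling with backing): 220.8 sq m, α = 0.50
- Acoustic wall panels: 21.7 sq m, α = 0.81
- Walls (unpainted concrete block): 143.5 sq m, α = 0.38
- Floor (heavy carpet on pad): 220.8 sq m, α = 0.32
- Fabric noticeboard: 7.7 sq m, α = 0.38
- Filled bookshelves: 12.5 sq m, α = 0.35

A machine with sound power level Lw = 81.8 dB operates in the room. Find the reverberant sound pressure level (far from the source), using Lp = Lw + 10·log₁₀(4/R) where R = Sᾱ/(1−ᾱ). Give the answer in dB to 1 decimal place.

61.3 dB

A = 260.464 sabins; S = 627.0 sq m.
ᾱ = 0.4154, so room constant R = A/(1−ᾱ) = 445.542 sq m.
Lp = Lw + 10 log₁₀(4/R) = 81.8 -20.47 = 61.3 dB.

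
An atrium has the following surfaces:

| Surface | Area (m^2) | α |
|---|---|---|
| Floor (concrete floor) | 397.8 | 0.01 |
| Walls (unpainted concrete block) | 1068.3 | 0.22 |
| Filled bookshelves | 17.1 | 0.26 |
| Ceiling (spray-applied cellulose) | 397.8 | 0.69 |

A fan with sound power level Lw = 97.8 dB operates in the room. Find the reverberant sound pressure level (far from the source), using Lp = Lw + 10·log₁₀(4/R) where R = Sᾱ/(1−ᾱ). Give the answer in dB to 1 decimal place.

A = 517.932 sabins; S = 1881.0 m^2.
ᾱ = 517.932/1881.0 = 0.2753; R = Sᾱ/(1−ᾱ) = 517.932/(1−0.2753) = 714.685 m^2.
Lp = 97.8 + 10·log₁₀(4/714.685) = 97.8 + (-22.52) = 75.3 dB.

75.3 dB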